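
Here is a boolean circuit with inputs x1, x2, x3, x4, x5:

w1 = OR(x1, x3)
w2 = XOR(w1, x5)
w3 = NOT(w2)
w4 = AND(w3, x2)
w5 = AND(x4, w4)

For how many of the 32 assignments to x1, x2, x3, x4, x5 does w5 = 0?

w5 = AND(x4, w4) must be 0, so at least one of x4, w4 is 0.
Enumerating the 32 input combinations, 28 give w5 = 0 and 4 give w5 = 1.

28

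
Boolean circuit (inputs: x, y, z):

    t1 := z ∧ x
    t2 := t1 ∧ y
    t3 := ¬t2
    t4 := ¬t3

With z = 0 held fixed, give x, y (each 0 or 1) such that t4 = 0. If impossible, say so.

t4 = ¬t3 must be 0, so t3 = 1.
Check with z = 0 and x=0, y=1:
t1 = z ∧ x = 0 ∧ 0 = 0
t2 = t1 ∧ y = 0 ∧ 1 = 0
t3 = ¬t2 = ¬0 = 1
t4 = ¬t3 = ¬1 = 0
So t4 = 0.

x=0 y=1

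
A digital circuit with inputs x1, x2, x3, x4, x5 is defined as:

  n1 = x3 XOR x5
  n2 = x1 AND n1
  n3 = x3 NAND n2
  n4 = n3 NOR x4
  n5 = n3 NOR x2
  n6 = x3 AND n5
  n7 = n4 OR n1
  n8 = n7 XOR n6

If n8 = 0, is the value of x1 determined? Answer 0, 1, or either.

Both values of x1 occur among assignments with n8 = 0:
  x1=0: x1=0, x2=0, x3=0, x4=0, x5=0
  x1=1: x1=1, x2=0, x3=0, x4=0, x5=0

either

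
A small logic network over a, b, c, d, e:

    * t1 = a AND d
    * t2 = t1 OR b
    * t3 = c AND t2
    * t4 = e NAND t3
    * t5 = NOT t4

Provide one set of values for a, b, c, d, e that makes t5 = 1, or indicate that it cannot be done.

a=0 b=1 c=1 d=0 e=1

Check with a=0 b=1 c=1 d=0 e=1:
t1 = a AND d = 0 AND 0 = 0
t2 = t1 OR b = 0 OR 1 = 1
t3 = c AND t2 = 1 AND 1 = 1
t4 = e NAND t3 = 1 NAND 1 = 0
t5 = NOT t4 = NOT 0 = 1
So t5 = 1 as required.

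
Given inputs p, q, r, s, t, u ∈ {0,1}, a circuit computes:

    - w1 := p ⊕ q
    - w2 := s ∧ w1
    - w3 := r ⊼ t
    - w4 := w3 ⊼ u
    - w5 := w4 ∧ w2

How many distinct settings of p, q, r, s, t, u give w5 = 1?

w5 = w4 ∧ w2 must be 1, so both w4 = 1 and w2 = 1.
Enumerating the 64 input combinations, 10 give w5 = 1 and 54 give w5 = 0.

10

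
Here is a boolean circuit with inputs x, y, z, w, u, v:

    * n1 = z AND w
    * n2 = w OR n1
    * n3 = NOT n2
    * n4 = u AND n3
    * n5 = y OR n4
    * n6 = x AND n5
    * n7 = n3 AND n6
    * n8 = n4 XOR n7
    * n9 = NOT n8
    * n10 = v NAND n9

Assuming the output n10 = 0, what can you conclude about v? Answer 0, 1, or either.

1

n10 = v NAND n9 must be 0, so both v = 1 and n9 = 1.
n9 = NOT n8 must be 1, so n8 = 0.
Every assignment with n10 = 0 has v = 1; there are 26 such assignment(s).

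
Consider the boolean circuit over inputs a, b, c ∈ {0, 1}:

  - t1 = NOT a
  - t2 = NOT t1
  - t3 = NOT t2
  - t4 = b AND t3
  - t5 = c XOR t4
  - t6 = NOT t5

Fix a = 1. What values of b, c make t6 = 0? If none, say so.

t6 = NOT t5 must be 0, so t5 = 1.
t5 = c XOR t4 must be 1, so c and t4 differ.
Check with a = 1 and b=0, c=1:
t1 = NOT a = NOT 1 = 0
t2 = NOT t1 = NOT 0 = 1
t3 = NOT t2 = NOT 1 = 0
t4 = b AND t3 = 0 AND 0 = 0
t5 = c XOR t4 = 1 XOR 0 = 1
t6 = NOT t5 = NOT 1 = 0
So t6 = 0.

b=0 c=1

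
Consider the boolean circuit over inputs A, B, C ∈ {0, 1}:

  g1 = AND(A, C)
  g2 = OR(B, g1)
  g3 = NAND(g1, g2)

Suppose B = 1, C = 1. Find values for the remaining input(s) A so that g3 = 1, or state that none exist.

g3 = NAND(g1, g2) must be 1, so at least one of g1, g2 is 0.
Check with B = 1, C = 1 and A=0:
g1 = AND(A, C) = AND(0, 1) = 0
g2 = OR(B, g1) = OR(1, 0) = 1
g3 = NAND(g1, g2) = NAND(0, 1) = 1
So g3 = 1.

A=0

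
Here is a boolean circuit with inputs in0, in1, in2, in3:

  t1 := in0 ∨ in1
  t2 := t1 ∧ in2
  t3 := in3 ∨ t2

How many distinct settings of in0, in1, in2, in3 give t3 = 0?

5

t3 = in3 ∨ t2 must be 0, so both in3 = 0 and t2 = 0.
t2 = t1 ∧ in2 must be 0, so at least one of t1, in2 is 0.
Satisfying assignments:
  in0=0, in1=0, in2=0, in3=0
  in0=0, in1=0, in2=1, in3=0
  in0=0, in1=1, in2=0, in3=0
  in0=1, in1=0, in2=0, in3=0
  in0=1, in1=1, in2=0, in3=0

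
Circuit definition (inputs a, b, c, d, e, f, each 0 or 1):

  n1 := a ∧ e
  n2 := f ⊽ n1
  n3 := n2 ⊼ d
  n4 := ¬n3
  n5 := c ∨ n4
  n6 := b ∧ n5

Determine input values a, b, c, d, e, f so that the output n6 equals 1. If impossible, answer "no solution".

Check with a=1, b=1, c=1, d=0, e=1, f=0:
n1 = a ∧ e = 1 ∧ 1 = 1
n2 = f ⊽ n1 = 0 ⊽ 1 = 0
n3 = n2 ⊼ d = 0 ⊼ 0 = 1
n4 = ¬n3 = ¬1 = 0
n5 = c ∨ n4 = 1 ∨ 0 = 1
n6 = b ∧ n5 = 1 ∧ 1 = 1
So n6 = 1 as required.

a=1, b=1, c=1, d=0, e=1, f=0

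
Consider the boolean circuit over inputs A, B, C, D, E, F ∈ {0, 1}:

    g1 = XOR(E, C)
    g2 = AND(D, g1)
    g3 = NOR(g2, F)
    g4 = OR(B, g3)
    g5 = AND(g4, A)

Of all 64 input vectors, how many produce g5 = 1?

g5 = AND(g4, A) must be 1, so both g4 = 1 and A = 1.
g4 = OR(B, g3) must be 1, so at least one of B, g3 is 1.
Enumerating the 64 input combinations, 22 give g5 = 1 and 42 give g5 = 0.

22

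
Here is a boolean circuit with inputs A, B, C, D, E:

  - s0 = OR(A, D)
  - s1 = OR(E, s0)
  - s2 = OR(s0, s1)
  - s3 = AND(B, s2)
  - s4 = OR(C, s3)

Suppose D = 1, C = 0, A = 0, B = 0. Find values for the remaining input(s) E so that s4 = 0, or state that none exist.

s4 = OR(C, s3) must be 0, so both C = 0 and s3 = 0.
s3 = AND(B, s2) must be 0, so at least one of B, s2 is 0.
Check with D = 1, C = 0, A = 0, B = 0 and E=1:
s0 = OR(A, D) = OR(0, 1) = 1
s1 = OR(E, s0) = OR(1, 1) = 1
s2 = OR(s0, s1) = OR(1, 1) = 1
s3 = AND(B, s2) = AND(0, 1) = 0
s4 = OR(C, s3) = OR(0, 0) = 0
So s4 = 0.

E=1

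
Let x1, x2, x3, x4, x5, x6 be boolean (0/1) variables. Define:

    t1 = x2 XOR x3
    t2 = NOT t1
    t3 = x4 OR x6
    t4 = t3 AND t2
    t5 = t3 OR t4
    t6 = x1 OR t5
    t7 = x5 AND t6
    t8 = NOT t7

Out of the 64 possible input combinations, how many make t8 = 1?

t8 = NOT t7 must be 1, so t7 = 0.
Enumerating the 64 input combinations, 36 give t8 = 1 and 28 give t8 = 0.

36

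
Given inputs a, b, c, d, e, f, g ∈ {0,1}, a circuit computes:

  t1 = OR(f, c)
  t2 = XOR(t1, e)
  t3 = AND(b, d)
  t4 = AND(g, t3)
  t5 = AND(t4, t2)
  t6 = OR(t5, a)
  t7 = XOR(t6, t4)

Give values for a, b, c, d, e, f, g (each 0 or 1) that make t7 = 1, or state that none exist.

a=1, b=1, c=1, d=1, e=1, f=1, g=0

t7 = XOR(t6, t4) must be 1, so t6 and t4 differ.
Check with a=1, b=1, c=1, d=1, e=1, f=1, g=0:
t1 = OR(f, c) = OR(1, 1) = 1
t2 = XOR(t1, e) = XOR(1, 1) = 0
t3 = AND(b, d) = AND(1, 1) = 1
t4 = AND(g, t3) = AND(0, 1) = 0
t5 = AND(t4, t2) = AND(0, 0) = 0
t6 = OR(t5, a) = OR(0, 1) = 1
t7 = XOR(t6, t4) = XOR(1, 0) = 1
So t7 = 1 as required.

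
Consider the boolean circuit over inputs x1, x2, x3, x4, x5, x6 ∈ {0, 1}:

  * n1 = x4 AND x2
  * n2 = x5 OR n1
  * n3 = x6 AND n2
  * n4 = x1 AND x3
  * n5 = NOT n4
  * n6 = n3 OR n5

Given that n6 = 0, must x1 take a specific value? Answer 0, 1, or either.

n6 = n3 OR n5 must be 0, so both n3 = 0 and n5 = 0.
n3 = x6 AND n2 must be 0, so at least one of x6, n2 is 0.
n5 = NOT n4 must be 0, so n4 = 1.
Every assignment with n6 = 0 has x1 = 1; there are 11 such assignment(s).

1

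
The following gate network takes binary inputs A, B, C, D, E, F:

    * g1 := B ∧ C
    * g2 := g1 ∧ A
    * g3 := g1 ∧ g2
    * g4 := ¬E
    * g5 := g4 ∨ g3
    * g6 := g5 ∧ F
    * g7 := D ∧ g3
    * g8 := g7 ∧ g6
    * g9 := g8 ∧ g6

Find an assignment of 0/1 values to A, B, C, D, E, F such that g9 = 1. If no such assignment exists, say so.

Check with A=1, B=1, C=1, D=1, E=1, F=1:
g1 = B ∧ C = 1 ∧ 1 = 1
g2 = g1 ∧ A = 1 ∧ 1 = 1
g3 = g1 ∧ g2 = 1 ∧ 1 = 1
g4 = ¬E = ¬1 = 0
g5 = g4 ∨ g3 = 0 ∨ 1 = 1
g6 = g5 ∧ F = 1 ∧ 1 = 1
g7 = D ∧ g3 = 1 ∧ 1 = 1
g8 = g7 ∧ g6 = 1 ∧ 1 = 1
g9 = g8 ∧ g6 = 1 ∧ 1 = 1
So g9 = 1 as required.

A=1, B=1, C=1, D=1, E=1, F=1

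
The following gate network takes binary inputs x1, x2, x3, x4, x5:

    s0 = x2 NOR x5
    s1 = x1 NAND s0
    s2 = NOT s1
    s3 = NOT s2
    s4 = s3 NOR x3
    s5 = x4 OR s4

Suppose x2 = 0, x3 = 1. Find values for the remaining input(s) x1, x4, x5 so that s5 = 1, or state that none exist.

s5 = x4 OR s4 must be 1, so at least one of x4, s4 is 1.
Check with x2 = 0, x3 = 1 and x1=1, x4=1, x5=0:
s0 = x2 NOR x5 = 0 NOR 0 = 1
s1 = x1 NAND s0 = 1 NAND 1 = 0
s2 = NOT s1 = NOT 0 = 1
s3 = NOT s2 = NOT 1 = 0
s4 = s3 NOR x3 = 0 NOR 1 = 0
s5 = x4 OR s4 = 1 OR 0 = 1
So s5 = 1.

x1=1 x4=1 x5=0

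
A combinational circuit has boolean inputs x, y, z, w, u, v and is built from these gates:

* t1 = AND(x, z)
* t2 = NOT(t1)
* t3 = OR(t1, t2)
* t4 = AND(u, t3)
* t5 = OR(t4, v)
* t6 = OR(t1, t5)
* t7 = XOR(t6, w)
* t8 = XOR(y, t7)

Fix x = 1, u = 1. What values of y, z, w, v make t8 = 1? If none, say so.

y=1, z=1, w=1, v=1

t8 = XOR(y, t7) must be 1, so y and t7 differ.
Check with x = 1, u = 1 and y=1, z=1, w=1, v=1:
t1 = AND(x, z) = AND(1, 1) = 1
t2 = NOT(t1) = NOT 1 = 0
t3 = OR(t1, t2) = OR(1, 0) = 1
t4 = AND(u, t3) = AND(1, 1) = 1
t5 = OR(t4, v) = OR(1, 1) = 1
t6 = OR(t1, t5) = OR(1, 1) = 1
t7 = XOR(t6, w) = XOR(1, 1) = 0
t8 = XOR(y, t7) = XOR(1, 0) = 1
So t8 = 1.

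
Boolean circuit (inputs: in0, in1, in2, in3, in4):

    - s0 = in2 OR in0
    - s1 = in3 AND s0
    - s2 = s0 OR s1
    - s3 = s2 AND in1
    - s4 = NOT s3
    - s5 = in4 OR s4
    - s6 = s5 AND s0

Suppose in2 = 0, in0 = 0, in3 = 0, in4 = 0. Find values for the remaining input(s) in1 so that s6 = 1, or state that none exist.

no solution exists

With in2 = 0, in0 = 0, in3 = 0, in4 = 0 fixed, none of the 2 settings of in1 give s6 = 1.
For example, with in1=1:
s0 = in2 OR in0 = 0 OR 0 = 0
s1 = in3 AND s0 = 0 AND 0 = 0
s2 = s0 OR s1 = 0 OR 0 = 0
s3 = s2 AND in1 = 0 AND 1 = 0
s4 = NOT s3 = NOT 0 = 1
s5 = in4 OR s4 = 0 OR 1 = 1
s6 = s5 AND s0 = 1 AND 0 = 0
giving s6 = 0 ≠ 1.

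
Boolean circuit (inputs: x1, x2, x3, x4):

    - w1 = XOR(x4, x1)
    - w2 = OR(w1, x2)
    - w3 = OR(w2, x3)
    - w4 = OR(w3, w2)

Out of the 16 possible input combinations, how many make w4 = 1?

w4 = OR(w3, w2) must be 1, so at least one of w3, w2 is 1.
Enumerating the 16 input combinations, 14 give w4 = 1 and 2 give w4 = 0.

14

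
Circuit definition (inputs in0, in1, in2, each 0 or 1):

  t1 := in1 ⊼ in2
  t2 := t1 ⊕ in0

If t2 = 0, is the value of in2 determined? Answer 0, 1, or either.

Both values of in2 occur among assignments with t2 = 0:
  in2=0: in0=1, in1=0, in2=0
  in2=1: in0=0, in1=1, in2=1

either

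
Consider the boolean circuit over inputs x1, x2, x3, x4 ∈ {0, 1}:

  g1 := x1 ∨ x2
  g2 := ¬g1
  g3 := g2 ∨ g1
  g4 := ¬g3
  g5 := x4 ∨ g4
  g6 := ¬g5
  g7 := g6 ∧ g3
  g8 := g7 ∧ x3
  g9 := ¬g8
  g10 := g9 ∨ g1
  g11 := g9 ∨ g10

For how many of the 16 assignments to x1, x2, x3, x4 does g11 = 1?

g11 = g9 ∨ g10 must be 1, so at least one of g9, g10 is 1.
Enumerating the 16 input combinations, 15 give g11 = 1 and 1 give g11 = 0.

15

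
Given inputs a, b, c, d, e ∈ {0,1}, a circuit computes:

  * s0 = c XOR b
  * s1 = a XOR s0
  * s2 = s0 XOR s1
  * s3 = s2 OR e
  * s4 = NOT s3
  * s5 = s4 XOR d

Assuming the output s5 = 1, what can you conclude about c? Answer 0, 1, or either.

Both values of c occur among assignments with s5 = 1:
  c=0: a=0, b=0, c=0, d=0, e=0
  c=1: a=0, b=0, c=1, d=0, e=0

either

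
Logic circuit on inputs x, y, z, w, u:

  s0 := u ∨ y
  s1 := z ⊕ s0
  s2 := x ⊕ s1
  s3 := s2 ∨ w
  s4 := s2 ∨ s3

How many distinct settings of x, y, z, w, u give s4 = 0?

s4 = s2 ∨ s3 must be 0, so both s2 = 0 and s3 = 0.
s2 = x ⊕ s1 must be 0, so x and s1 are equal.
Enumerating the 32 input combinations, 8 give s4 = 0 and 24 give s4 = 1.

8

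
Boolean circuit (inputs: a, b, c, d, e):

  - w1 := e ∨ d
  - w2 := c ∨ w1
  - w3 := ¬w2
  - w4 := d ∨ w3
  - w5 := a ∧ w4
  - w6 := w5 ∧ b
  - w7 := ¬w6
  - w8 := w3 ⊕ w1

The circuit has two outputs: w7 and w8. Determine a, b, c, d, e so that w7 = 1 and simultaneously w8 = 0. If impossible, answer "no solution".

Check with a=0 b=1 c=1 d=0 e=0:
w1 = e ∨ d = 0 ∨ 0 = 0
w2 = c ∨ w1 = 1 ∨ 0 = 1
w3 = ¬w2 = ¬1 = 0
w4 = d ∨ w3 = 0 ∨ 0 = 0
w5 = a ∧ w4 = 0 ∧ 0 = 0
w6 = w5 ∧ b = 0 ∧ 1 = 0
w7 = ¬w6 = ¬0 = 1
w8 = w3 ⊕ w1 = 0 ⊕ 0 = 0
So w7 = 1 and w8 = 0.

a=0 b=1 c=1 d=0 e=0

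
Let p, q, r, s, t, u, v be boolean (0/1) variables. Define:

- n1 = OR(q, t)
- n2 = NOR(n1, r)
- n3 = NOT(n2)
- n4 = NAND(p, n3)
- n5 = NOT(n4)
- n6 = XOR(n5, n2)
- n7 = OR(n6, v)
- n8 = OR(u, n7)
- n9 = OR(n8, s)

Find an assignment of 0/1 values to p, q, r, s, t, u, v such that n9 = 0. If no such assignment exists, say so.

n9 = OR(n8, s) must be 0, so both n8 = 0 and s = 0.
n8 = OR(u, n7) must be 0, so both u = 0 and n7 = 0.
Check with p=0, q=0, r=0, s=0, t=1, u=0, v=0:
n1 = OR(q, t) = OR(0, 1) = 1
n2 = NOR(n1, r) = NOR(1, 0) = 0
n3 = NOT(n2) = NOT 0 = 1
n4 = NAND(p, n3) = NAND(0, 1) = 1
n5 = NOT(n4) = NOT 1 = 0
n6 = XOR(n5, n2) = XOR(0, 0) = 0
n7 = OR(n6, v) = OR(0, 0) = 0
n8 = OR(u, n7) = OR(0, 0) = 0
n9 = OR(n8, s) = OR(0, 0) = 0
So n9 = 0 as required.

p=0, q=0, r=0, s=0, t=1, u=0, v=0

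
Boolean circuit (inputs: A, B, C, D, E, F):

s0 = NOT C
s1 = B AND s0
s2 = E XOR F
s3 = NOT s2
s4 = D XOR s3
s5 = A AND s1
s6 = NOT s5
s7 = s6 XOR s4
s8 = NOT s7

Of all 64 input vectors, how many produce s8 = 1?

s8 = NOT s7 must be 1, so s7 = 0.
Enumerating the 64 input combinations, 32 give s8 = 1 and 32 give s8 = 0.

32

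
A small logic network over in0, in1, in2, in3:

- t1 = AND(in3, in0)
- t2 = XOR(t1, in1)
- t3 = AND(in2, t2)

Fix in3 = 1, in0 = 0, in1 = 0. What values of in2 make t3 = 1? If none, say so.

With in3 = 1, in0 = 0, in1 = 0 fixed, none of the 2 settings of in2 give t3 = 1.
For example, with in2=0:
t1 = AND(in3, in0) = AND(1, 0) = 0
t2 = XOR(t1, in1) = XOR(0, 0) = 0
t3 = AND(in2, t2) = AND(0, 0) = 0
giving t3 = 0 ≠ 1.

no solution exists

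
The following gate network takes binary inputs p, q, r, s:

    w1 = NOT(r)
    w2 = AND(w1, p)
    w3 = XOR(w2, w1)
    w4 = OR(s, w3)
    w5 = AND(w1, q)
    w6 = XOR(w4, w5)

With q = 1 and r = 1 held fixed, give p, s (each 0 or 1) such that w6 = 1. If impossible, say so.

p=0, s=1

w6 = XOR(w4, w5) must be 1, so w4 and w5 differ.
Check with q = 1 and r = 1 and p=0, s=1:
w1 = NOT(r) = NOT 1 = 0
w2 = AND(w1, p) = AND(0, 0) = 0
w3 = XOR(w2, w1) = XOR(0, 0) = 0
w4 = OR(s, w3) = OR(1, 0) = 1
w5 = AND(w1, q) = AND(0, 1) = 0
w6 = XOR(w4, w5) = XOR(1, 0) = 1
So w6 = 1.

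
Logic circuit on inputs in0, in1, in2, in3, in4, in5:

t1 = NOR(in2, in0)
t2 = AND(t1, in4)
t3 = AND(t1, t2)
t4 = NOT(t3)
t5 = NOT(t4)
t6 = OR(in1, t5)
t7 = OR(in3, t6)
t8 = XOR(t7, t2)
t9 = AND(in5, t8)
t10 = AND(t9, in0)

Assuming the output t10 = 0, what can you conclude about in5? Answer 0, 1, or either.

Both values of in5 occur among assignments with t10 = 0:
  in5=0: in0=0, in1=0, in2=0, in3=0, in4=0, in5=0
  in5=1: in0=0, in1=0, in2=0, in3=0, in4=0, in5=1

either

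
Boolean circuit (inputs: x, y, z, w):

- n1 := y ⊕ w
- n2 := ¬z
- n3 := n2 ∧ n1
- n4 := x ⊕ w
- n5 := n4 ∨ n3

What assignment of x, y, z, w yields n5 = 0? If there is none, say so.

n5 = n4 ∨ n3 must be 0, so both n4 = 0 and n3 = 0.
n4 = x ⊕ w must be 0, so x and w are equal.
Check with x=0, y=1, z=1, w=0:
n1 = y ⊕ w = 1 ⊕ 0 = 1
n2 = ¬z = ¬1 = 0
n3 = n2 ∧ n1 = 0 ∧ 1 = 0
n4 = x ⊕ w = 0 ⊕ 0 = 0
n5 = n4 ∨ n3 = 0 ∨ 0 = 0
So n5 = 0 as required.

x=0, y=1, z=1, w=0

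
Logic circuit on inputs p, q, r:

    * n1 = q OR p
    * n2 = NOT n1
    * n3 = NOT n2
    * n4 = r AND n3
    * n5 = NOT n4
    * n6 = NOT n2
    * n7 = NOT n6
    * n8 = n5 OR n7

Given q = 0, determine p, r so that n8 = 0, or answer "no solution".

p=1, r=1

n8 = n5 OR n7 must be 0, so both n5 = 0 and n7 = 0.
Check with q = 0 and p=1, r=1:
n1 = q OR p = 0 OR 1 = 1
n2 = NOT n1 = NOT 1 = 0
n3 = NOT n2 = NOT 0 = 1
n4 = r AND n3 = 1 AND 1 = 1
n5 = NOT n4 = NOT 1 = 0
n6 = NOT n2 = NOT 0 = 1
n7 = NOT n6 = NOT 1 = 0
n8 = n5 OR n7 = 0 OR 0 = 0
So n8 = 0.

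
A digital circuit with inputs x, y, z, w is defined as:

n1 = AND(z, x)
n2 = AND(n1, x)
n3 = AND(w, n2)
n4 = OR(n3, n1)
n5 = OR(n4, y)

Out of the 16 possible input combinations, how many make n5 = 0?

n5 = OR(n4, y) must be 0, so both n4 = 0 and y = 0.
n4 = OR(n3, n1) must be 0, so both n3 = 0 and n1 = 0.
Enumerating the 16 input combinations, 6 give n5 = 0 and 10 give n5 = 1.

6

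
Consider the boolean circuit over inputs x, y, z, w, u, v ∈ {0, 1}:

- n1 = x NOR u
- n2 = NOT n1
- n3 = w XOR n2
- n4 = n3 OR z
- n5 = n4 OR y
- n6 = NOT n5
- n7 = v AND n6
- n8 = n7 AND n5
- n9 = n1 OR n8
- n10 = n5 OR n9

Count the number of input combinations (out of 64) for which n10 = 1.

n10 = n5 OR n9 must be 1, so at least one of n5, n9 is 1.
Enumerating the 64 input combinations, 58 give n10 = 1 and 6 give n10 = 0.

58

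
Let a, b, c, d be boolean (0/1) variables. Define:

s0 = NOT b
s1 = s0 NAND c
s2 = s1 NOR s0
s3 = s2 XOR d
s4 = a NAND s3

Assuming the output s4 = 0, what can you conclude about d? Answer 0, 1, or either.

s4 = a NAND s3 must be 0, so both a = 1 and s3 = 1.
s3 = s2 XOR d must be 1, so s2 and d differ.
Every assignment with s4 = 0 has d = 1; there are 4 such assignment(s).
  a=1, b=0, c=0, d=1
  a=1, b=0, c=1, d=1
  a=1, b=1, c=0, d=1
  a=1, b=1, c=1, d=1

1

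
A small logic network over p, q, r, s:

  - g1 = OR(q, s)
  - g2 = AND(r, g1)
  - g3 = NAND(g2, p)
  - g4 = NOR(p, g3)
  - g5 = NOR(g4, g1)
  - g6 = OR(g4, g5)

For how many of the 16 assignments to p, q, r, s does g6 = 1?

g6 = OR(g4, g5) must be 1, so at least one of g4, g5 is 1.
Satisfying assignments:
  p=0, q=0, r=0, s=0
  p=0, q=0, r=1, s=0
  p=1, q=0, r=0, s=0
  p=1, q=0, r=1, s=0

4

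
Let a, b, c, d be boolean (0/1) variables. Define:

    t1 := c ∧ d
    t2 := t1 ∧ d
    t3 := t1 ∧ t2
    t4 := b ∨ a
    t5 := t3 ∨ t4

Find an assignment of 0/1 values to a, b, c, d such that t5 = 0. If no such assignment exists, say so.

a=0, b=0, c=1, d=0

t5 = t3 ∨ t4 must be 0, so both t3 = 0 and t4 = 0.
t3 = t1 ∧ t2 must be 0, so at least one of t1, t2 is 0.
Check with a=0, b=0, c=1, d=0:
t1 = c ∧ d = 1 ∧ 0 = 0
t2 = t1 ∧ d = 0 ∧ 0 = 0
t3 = t1 ∧ t2 = 0 ∧ 0 = 0
t4 = b ∨ a = 0 ∨ 0 = 0
t5 = t3 ∨ t4 = 0 ∨ 0 = 0
So t5 = 0 as required.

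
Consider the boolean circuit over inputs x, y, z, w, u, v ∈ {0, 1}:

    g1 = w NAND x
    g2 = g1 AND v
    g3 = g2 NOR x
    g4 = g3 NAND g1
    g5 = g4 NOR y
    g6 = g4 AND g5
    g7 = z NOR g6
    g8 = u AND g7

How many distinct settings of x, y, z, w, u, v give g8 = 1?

16

g8 = u AND g7 must be 1, so both u = 1 and g7 = 1.
g7 = z NOR g6 must be 1, so both z = 0 and g6 = 0.
Enumerating the 64 input combinations, 16 give g8 = 1 and 48 give g8 = 0.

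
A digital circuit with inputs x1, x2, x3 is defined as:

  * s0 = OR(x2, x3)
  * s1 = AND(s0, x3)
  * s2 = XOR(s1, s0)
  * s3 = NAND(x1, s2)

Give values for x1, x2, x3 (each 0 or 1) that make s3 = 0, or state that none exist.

x1=1 x2=1 x3=0

Check with x1=1 x2=1 x3=0:
s0 = OR(x2, x3) = OR(1, 0) = 1
s1 = AND(s0, x3) = AND(1, 0) = 0
s2 = XOR(s1, s0) = XOR(0, 1) = 1
s3 = NAND(x1, s2) = NAND(1, 1) = 0
So s3 = 0 as required.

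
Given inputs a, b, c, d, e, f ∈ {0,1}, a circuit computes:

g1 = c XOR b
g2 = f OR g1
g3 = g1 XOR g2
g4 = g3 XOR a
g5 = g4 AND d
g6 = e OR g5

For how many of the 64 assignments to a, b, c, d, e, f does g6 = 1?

g6 = e OR g5 must be 1, so at least one of e, g5 is 1.
Enumerating the 64 input combinations, 40 give g6 = 1 and 24 give g6 = 0.

40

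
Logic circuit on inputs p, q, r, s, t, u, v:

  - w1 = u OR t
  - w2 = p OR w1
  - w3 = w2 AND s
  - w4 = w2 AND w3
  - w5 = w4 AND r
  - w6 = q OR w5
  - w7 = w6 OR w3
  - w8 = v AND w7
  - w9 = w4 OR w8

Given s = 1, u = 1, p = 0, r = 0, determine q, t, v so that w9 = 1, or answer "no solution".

q=1 t=1 v=1

Check with s = 1, u = 1, p = 0, r = 0 and q=1, t=1, v=1:
w1 = u OR t = 1 OR 1 = 1
w2 = p OR w1 = 0 OR 1 = 1
w3 = w2 AND s = 1 AND 1 = 1
w4 = w2 AND w3 = 1 AND 1 = 1
w5 = w4 AND r = 1 AND 0 = 0
w6 = q OR w5 = 1 OR 0 = 1
w7 = w6 OR w3 = 1 OR 1 = 1
w8 = v AND w7 = 1 AND 1 = 1
w9 = w4 OR w8 = 1 OR 1 = 1
So w9 = 1.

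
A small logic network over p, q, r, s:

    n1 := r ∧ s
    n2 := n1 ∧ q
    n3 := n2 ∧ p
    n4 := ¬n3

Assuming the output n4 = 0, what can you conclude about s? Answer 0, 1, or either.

n4 = ¬n3 must be 0, so n3 = 1.
n3 = n2 ∧ p must be 1, so both n2 = 1 and p = 1.
n2 = n1 ∧ q must be 1, so both n1 = 1 and q = 1.
Every assignment with n4 = 0 has s = 1; there are 1 such assignment(s).
  p=1, q=1, r=1, s=1

1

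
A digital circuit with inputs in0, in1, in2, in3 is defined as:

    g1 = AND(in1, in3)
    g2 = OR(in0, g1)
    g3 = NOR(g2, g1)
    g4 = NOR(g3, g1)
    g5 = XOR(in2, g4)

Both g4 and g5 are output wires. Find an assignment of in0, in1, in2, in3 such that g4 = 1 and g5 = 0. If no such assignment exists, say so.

in0=1, in1=0, in2=1, in3=1

Check with in0=1, in1=0, in2=1, in3=1:
g1 = AND(in1, in3) = AND(0, 1) = 0
g2 = OR(in0, g1) = OR(1, 0) = 1
g3 = NOR(g2, g1) = NOR(1, 0) = 0
g4 = NOR(g3, g1) = NOR(0, 0) = 1
g5 = XOR(in2, g4) = XOR(1, 1) = 0
So g4 = 1 and g5 = 0.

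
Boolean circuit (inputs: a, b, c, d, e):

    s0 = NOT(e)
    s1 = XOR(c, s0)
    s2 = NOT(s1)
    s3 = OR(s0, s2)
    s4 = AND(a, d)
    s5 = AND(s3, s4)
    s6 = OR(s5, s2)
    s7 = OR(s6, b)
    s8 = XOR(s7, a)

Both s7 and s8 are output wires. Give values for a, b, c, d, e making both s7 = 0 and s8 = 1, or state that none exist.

Check with a=1, b=0, c=1, d=1, e=1:
s0 = NOT(e) = NOT 1 = 0
s1 = XOR(c, s0) = XOR(1, 0) = 1
s2 = NOT(s1) = NOT 1 = 0
s3 = OR(s0, s2) = OR(0, 0) = 0
s4 = AND(a, d) = AND(1, 1) = 1
s5 = AND(s3, s4) = AND(0, 1) = 0
s6 = OR(s5, s2) = OR(0, 0) = 0
s7 = OR(s6, b) = OR(0, 0) = 0
s8 = XOR(s7, a) = XOR(0, 1) = 1
So s7 = 0 and s8 = 1.

a=1, b=0, c=1, d=1, e=1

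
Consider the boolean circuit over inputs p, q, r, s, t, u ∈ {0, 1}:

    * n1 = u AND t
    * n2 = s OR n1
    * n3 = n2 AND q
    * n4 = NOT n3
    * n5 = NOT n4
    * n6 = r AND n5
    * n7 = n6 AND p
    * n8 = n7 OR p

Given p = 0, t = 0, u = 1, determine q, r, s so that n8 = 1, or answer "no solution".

no solution exists

With p = 0, t = 0, u = 1 fixed, none of the 8 settings of q, r, s give n8 = 1.
For example, with q=1, r=0, s=1:
n1 = u AND t = 1 AND 0 = 0
n2 = s OR n1 = 1 OR 0 = 1
n3 = n2 AND q = 1 AND 1 = 1
n4 = NOT n3 = NOT 1 = 0
n5 = NOT n4 = NOT 0 = 1
n6 = r AND n5 = 0 AND 1 = 0
n7 = n6 AND p = 0 AND 0 = 0
n8 = n7 OR p = 0 OR 0 = 0
giving n8 = 0 ≠ 1.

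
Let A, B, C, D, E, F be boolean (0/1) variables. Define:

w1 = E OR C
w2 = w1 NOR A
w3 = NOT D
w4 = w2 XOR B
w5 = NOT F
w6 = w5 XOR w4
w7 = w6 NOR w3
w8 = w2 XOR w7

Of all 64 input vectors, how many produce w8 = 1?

w8 = w2 XOR w7 must be 1, so w2 and w7 differ.
Enumerating the 64 input combinations, 20 give w8 = 1 and 44 give w8 = 0.

20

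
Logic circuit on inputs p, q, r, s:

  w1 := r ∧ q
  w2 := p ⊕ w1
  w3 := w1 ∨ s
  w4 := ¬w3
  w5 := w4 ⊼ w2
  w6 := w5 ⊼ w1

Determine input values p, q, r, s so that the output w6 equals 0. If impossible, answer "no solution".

w6 = w5 ⊼ w1 must be 0, so both w5 = 1 and w1 = 1.
w5 = w4 ⊼ w2 must be 1, so at least one of w4, w2 is 0.
w1 = r ∧ q must be 1, so both r = 1 and q = 1.
Check with p=0 q=1 r=1 s=1:
w1 = r ∧ q = 1 ∧ 1 = 1
w2 = p ⊕ w1 = 0 ⊕ 1 = 1
w3 = w1 ∨ s = 1 ∨ 1 = 1
w4 = ¬w3 = ¬1 = 0
w5 = w4 ⊼ w2 = 0 ⊼ 1 = 1
w6 = w5 ⊼ w1 = 1 ⊼ 1 = 0
So w6 = 0 as required.

p=0 q=1 r=1 s=1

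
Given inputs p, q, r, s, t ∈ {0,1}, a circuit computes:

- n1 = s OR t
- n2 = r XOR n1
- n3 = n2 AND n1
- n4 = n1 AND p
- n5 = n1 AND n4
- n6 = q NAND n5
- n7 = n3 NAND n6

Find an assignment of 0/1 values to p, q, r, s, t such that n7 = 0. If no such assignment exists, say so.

p=1 q=0 r=0 s=1 t=1

n7 = n3 NAND n6 must be 0, so both n3 = 1 and n6 = 1.
n3 = n2 AND n1 must be 1, so both n2 = 1 and n1 = 1.
n6 = q NAND n5 must be 1, so at least one of q, n5 is 0.
Check with p=1 q=0 r=0 s=1 t=1:
n1 = s OR t = 1 OR 1 = 1
n2 = r XOR n1 = 0 XOR 1 = 1
n3 = n2 AND n1 = 1 AND 1 = 1
n4 = n1 AND p = 1 AND 1 = 1
n5 = n1 AND n4 = 1 AND 1 = 1
n6 = q NAND n5 = 0 NAND 1 = 1
n7 = n3 NAND n6 = 1 NAND 1 = 0
So n7 = 0 as required.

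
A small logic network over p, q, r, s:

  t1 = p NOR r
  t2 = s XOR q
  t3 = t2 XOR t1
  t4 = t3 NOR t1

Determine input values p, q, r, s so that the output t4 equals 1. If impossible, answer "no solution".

p=1, q=0, r=0, s=0

Check with p=1, q=0, r=0, s=0:
t1 = p NOR r = 1 NOR 0 = 0
t2 = s XOR q = 0 XOR 0 = 0
t3 = t2 XOR t1 = 0 XOR 0 = 0
t4 = t3 NOR t1 = 0 NOR 0 = 1
So t4 = 1 as required.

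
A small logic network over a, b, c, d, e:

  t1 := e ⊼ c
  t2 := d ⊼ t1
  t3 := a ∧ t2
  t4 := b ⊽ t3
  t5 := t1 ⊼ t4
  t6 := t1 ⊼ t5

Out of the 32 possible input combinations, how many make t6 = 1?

t6 = t1 ⊼ t5 must be 1, so at least one of t1, t5 is 0.
Enumerating the 32 input combinations, 17 give t6 = 1 and 15 give t6 = 0.

17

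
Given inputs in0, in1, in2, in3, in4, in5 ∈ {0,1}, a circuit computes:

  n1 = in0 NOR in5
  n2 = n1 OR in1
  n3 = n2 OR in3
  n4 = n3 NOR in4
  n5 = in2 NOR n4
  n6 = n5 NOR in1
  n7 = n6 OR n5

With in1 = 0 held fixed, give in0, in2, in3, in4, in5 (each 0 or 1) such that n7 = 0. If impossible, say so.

no solution exists

With in1 = 0 fixed, none of the 32 settings of in0, in2, in3, in4, in5 give n7 = 0.
For example, with in0=0, in2=1, in3=1, in4=1, in5=0:
n1 = in0 NOR in5 = 0 NOR 0 = 1
n2 = n1 OR in1 = 1 OR 0 = 1
n3 = n2 OR in3 = 1 OR 1 = 1
n4 = n3 NOR in4 = 1 NOR 1 = 0
n5 = in2 NOR n4 = 1 NOR 0 = 0
n6 = n5 NOR in1 = 0 NOR 0 = 1
n7 = n6 OR n5 = 1 OR 0 = 1
giving n7 = 1 ≠ 0.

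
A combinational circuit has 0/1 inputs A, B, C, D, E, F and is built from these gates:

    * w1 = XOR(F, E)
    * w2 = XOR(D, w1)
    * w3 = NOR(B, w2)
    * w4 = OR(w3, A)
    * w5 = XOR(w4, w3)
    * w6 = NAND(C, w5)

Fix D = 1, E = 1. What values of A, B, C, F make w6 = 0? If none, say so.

w6 = NAND(C, w5) must be 0, so both C = 1 and w5 = 1.
w5 = XOR(w4, w3) must be 1, so w4 and w3 differ.
Check with D = 1, E = 1 and A=1, B=1, C=1, F=0:
w1 = XOR(F, E) = XOR(0, 1) = 1
w2 = XOR(D, w1) = XOR(1, 1) = 0
w3 = NOR(B, w2) = NOR(1, 0) = 0
w4 = OR(w3, A) = OR(0, 1) = 1
w5 = XOR(w4, w3) = XOR(1, 0) = 1
w6 = NAND(C, w5) = NAND(1, 1) = 0
So w6 = 0.

A=1 B=1 C=1 F=0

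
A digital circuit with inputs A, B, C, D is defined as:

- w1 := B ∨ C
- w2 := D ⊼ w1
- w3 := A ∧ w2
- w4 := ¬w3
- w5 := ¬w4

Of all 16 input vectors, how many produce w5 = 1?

5

w5 = ¬w4 must be 1, so w4 = 0.
Satisfying assignments:
  A=1, B=0, C=0, D=0
  A=1, B=0, C=0, D=1
  A=1, B=0, C=1, D=0
  A=1, B=1, C=0, D=0
  A=1, B=1, C=1, D=0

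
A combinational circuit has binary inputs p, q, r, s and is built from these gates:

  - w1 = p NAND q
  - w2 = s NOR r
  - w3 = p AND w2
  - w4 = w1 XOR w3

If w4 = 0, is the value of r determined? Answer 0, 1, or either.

either

Both values of r occur among assignments with w4 = 0:
  r=0: p=1, q=0, r=0, s=0
  r=1: p=1, q=1, r=1, s=0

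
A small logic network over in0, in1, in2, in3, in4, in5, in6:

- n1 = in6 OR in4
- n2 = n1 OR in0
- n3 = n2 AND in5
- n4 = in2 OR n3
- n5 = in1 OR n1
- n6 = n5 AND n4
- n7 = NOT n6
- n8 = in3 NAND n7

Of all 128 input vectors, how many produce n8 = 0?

23

n8 = in3 NAND n7 must be 0, so both in3 = 1 and n7 = 1.
n7 = NOT n6 must be 1, so n6 = 0.
Enumerating the 128 input combinations, 23 give n8 = 0 and 105 give n8 = 1.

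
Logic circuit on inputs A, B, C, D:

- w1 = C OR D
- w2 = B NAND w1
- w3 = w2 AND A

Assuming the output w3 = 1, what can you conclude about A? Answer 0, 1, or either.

w3 = w2 AND A must be 1, so both w2 = 1 and A = 1.
w2 = B NAND w1 must be 1, so at least one of B, w1 is 0.
Every assignment with w3 = 1 has A = 1; there are 5 such assignment(s).

1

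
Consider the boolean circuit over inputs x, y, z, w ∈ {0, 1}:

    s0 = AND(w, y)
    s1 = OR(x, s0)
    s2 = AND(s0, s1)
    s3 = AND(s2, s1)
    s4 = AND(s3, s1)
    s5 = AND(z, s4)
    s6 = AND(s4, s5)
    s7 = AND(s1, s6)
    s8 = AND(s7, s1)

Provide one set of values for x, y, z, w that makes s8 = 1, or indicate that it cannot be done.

Check with x=1, y=1, z=1, w=1:
s0 = AND(w, y) = AND(1, 1) = 1
s1 = OR(x, s0) = OR(1, 1) = 1
s2 = AND(s0, s1) = AND(1, 1) = 1
s3 = AND(s2, s1) = AND(1, 1) = 1
s4 = AND(s3, s1) = AND(1, 1) = 1
s5 = AND(z, s4) = AND(1, 1) = 1
s6 = AND(s4, s5) = AND(1, 1) = 1
s7 = AND(s1, s6) = AND(1, 1) = 1
s8 = AND(s7, s1) = AND(1, 1) = 1
So s8 = 1 as required.

x=1, y=1, z=1, w=1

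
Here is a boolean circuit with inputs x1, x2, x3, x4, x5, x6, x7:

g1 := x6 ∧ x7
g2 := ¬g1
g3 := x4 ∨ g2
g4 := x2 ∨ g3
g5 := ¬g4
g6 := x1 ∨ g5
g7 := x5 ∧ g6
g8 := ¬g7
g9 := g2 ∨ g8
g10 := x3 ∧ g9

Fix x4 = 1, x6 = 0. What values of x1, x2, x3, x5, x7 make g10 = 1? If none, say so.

x1=1, x2=0, x3=1, x5=0, x7=1

g10 = x3 ∧ g9 must be 1, so both x3 = 1 and g9 = 1.
g9 = g2 ∨ g8 must be 1, so at least one of g2, g8 is 1.
Check with x4 = 1, x6 = 0 and x1=1, x2=0, x3=1, x5=0, x7=1:
g1 = x6 ∧ x7 = 0 ∧ 1 = 0
g2 = ¬g1 = ¬0 = 1
g3 = x4 ∨ g2 = 1 ∨ 1 = 1
g4 = x2 ∨ g3 = 0 ∨ 1 = 1
g5 = ¬g4 = ¬1 = 0
g6 = x1 ∨ g5 = 1 ∨ 0 = 1
g7 = x5 ∧ g6 = 0 ∧ 1 = 0
g8 = ¬g7 = ¬0 = 1
g9 = g2 ∨ g8 = 1 ∨ 1 = 1
g10 = x3 ∧ g9 = 1 ∧ 1 = 1
So g10 = 1.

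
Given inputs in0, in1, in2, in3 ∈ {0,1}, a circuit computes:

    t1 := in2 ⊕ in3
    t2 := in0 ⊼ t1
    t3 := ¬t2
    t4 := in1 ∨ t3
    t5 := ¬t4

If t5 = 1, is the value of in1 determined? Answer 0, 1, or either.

0

t5 = ¬t4 must be 1, so t4 = 0.
t4 = in1 ∨ t3 must be 0, so both in1 = 0 and t3 = 0.
t3 = ¬t2 must be 0, so t2 = 1.
Every assignment with t5 = 1 has in1 = 0; there are 6 such assignment(s).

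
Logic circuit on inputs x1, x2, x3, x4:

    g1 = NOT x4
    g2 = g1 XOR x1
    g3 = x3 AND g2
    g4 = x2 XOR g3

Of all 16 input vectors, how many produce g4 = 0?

8

g4 = x2 XOR g3 must be 0, so x2 and g3 are equal.
Enumerating the 16 input combinations, 8 give g4 = 0 and 8 give g4 = 1.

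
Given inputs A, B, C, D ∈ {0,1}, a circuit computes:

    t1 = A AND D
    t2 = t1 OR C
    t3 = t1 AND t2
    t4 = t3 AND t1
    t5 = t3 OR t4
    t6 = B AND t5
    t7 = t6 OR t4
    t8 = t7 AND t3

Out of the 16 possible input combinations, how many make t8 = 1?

4

t8 = t7 AND t3 must be 1, so both t7 = 1 and t3 = 1.
t7 = t6 OR t4 must be 1, so at least one of t6, t4 is 1.
Enumerating the 16 input combinations, 4 give t8 = 1 and 12 give t8 = 0.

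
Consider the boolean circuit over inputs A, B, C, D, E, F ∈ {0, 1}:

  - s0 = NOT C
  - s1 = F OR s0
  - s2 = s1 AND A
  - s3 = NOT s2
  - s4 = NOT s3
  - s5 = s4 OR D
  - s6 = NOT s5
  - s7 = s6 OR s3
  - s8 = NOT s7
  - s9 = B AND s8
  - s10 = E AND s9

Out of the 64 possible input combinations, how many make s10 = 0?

58

s10 = E AND s9 must be 0, so at least one of E, s9 is 0.
Enumerating the 64 input combinations, 58 give s10 = 0 and 6 give s10 = 1.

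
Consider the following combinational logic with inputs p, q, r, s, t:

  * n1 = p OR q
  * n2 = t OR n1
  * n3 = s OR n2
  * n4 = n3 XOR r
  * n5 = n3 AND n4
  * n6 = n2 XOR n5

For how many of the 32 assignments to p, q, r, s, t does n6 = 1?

n6 = n2 XOR n5 must be 1, so n2 and n5 differ.
Enumerating the 32 input combinations, 15 give n6 = 1 and 17 give n6 = 0.

15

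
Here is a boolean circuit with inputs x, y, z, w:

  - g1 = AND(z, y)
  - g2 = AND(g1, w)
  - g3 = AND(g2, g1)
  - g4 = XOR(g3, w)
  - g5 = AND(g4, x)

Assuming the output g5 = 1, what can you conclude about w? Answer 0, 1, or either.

g5 = AND(g4, x) must be 1, so both g4 = 1 and x = 1.
g4 = XOR(g3, w) must be 1, so g3 and w differ.
Every assignment with g5 = 1 has w = 1; there are 3 such assignment(s).
  x=1, y=0, z=0, w=1
  x=1, y=0, z=1, w=1
  x=1, y=1, z=0, w=1

1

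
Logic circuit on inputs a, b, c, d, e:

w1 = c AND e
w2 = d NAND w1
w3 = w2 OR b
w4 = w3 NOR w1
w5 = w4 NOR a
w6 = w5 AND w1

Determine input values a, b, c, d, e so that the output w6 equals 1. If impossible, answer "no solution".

a=0, b=0, c=1, d=0, e=1

Check with a=0, b=0, c=1, d=0, e=1:
w1 = c AND e = 1 AND 1 = 1
w2 = d NAND w1 = 0 NAND 1 = 1
w3 = w2 OR b = 1 OR 0 = 1
w4 = w3 NOR w1 = 1 NOR 1 = 0
w5 = w4 NOR a = 0 NOR 0 = 1
w6 = w5 AND w1 = 1 AND 1 = 1
So w6 = 1 as required.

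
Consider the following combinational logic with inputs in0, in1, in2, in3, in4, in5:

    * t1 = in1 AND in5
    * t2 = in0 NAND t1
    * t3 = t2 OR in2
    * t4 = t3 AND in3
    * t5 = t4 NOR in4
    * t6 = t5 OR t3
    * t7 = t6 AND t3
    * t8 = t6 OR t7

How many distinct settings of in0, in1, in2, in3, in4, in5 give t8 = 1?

t8 = t6 OR t7 must be 1, so at least one of t6, t7 is 1.
Enumerating the 64 input combinations, 62 give t8 = 1 and 2 give t8 = 0.

62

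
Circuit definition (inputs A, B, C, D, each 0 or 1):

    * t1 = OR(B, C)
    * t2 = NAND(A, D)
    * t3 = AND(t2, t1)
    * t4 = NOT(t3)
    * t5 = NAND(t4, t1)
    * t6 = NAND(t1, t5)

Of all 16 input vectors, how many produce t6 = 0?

t6 = NAND(t1, t5) must be 0, so both t1 = 1 and t5 = 1.
Enumerating the 16 input combinations, 9 give t6 = 0 and 7 give t6 = 1.

9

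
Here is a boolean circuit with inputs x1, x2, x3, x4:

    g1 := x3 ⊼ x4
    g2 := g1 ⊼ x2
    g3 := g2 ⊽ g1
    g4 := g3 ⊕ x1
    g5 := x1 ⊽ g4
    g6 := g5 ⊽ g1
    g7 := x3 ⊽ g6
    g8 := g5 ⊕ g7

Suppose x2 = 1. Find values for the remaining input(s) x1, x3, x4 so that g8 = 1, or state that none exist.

x1=1, x3=0, x4=1

g8 = g5 ⊕ g7 must be 1, so g5 and g7 differ.
Check with x2 = 1 and x1=1, x3=0, x4=1:
g1 = x3 ⊼ x4 = 0 ⊼ 1 = 1
g2 = g1 ⊼ x2 = 1 ⊼ 1 = 0
g3 = g2 ⊽ g1 = 0 ⊽ 1 = 0
g4 = g3 ⊕ x1 = 0 ⊕ 1 = 1
g5 = x1 ⊽ g4 = 1 ⊽ 1 = 0
g6 = g5 ⊽ g1 = 0 ⊽ 1 = 0
g7 = x3 ⊽ g6 = 0 ⊽ 0 = 1
g8 = g5 ⊕ g7 = 0 ⊕ 1 = 1
So g8 = 1.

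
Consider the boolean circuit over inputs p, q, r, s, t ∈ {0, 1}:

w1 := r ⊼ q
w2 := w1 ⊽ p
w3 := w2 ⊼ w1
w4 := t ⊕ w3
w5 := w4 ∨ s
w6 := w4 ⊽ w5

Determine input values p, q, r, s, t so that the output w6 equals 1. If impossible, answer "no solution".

p=0, q=1, r=1, s=0, t=1

Check with p=0, q=1, r=1, s=0, t=1:
w1 = r ⊼ q = 1 ⊼ 1 = 0
w2 = w1 ⊽ p = 0 ⊽ 0 = 1
w3 = w2 ⊼ w1 = 1 ⊼ 0 = 1
w4 = t ⊕ w3 = 1 ⊕ 1 = 0
w5 = w4 ∨ s = 0 ∨ 0 = 0
w6 = w4 ⊽ w5 = 0 ⊽ 0 = 1
So w6 = 1 as required.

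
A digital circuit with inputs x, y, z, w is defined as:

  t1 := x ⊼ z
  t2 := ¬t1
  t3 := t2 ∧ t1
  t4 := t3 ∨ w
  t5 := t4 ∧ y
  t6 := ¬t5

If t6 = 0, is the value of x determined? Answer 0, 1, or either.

Both values of x occur among assignments with t6 = 0:
  x=0: x=0, y=1, z=0, w=1
  x=1: x=1, y=1, z=0, w=1

either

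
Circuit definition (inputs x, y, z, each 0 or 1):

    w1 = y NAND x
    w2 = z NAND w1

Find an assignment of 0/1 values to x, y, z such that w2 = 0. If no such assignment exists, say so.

Check with x=0, y=1, z=1:
w1 = y NAND x = 1 NAND 0 = 1
w2 = z NAND w1 = 1 NAND 1 = 0
So w2 = 0 as required.

x=0, y=1, z=1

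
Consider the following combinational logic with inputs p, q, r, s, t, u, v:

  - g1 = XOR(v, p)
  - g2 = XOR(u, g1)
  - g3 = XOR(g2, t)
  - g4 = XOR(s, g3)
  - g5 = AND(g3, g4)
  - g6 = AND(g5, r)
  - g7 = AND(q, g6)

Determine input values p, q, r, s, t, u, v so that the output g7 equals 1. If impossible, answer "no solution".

p=0, q=1, r=1, s=0, t=1, u=1, v=1

g7 = AND(q, g6) must be 1, so both q = 1 and g6 = 1.
g6 = AND(g5, r) must be 1, so both g5 = 1 and r = 1.
Check with p=0, q=1, r=1, s=0, t=1, u=1, v=1:
g1 = XOR(v, p) = XOR(1, 0) = 1
g2 = XOR(u, g1) = XOR(1, 1) = 0
g3 = XOR(g2, t) = XOR(0, 1) = 1
g4 = XOR(s, g3) = XOR(0, 1) = 1
g5 = AND(g3, g4) = AND(1, 1) = 1
g6 = AND(g5, r) = AND(1, 1) = 1
g7 = AND(q, g6) = AND(1, 1) = 1
So g7 = 1 as required.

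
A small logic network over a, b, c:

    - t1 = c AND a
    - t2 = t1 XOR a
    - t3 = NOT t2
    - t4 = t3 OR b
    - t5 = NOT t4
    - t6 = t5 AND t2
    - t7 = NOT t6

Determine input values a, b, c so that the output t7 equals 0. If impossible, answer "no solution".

t7 = NOT t6 must be 0, so t6 = 1.
Check with a=1, b=0, c=0:
t1 = c AND a = 0 AND 1 = 0
t2 = t1 XOR a = 0 XOR 1 = 1
t3 = NOT t2 = NOT 1 = 0
t4 = t3 OR b = 0 OR 0 = 0
t5 = NOT t4 = NOT 0 = 1
t6 = t5 AND t2 = 1 AND 1 = 1
t7 = NOT t6 = NOT 1 = 0
So t7 = 0 as required.

a=1, b=0, c=0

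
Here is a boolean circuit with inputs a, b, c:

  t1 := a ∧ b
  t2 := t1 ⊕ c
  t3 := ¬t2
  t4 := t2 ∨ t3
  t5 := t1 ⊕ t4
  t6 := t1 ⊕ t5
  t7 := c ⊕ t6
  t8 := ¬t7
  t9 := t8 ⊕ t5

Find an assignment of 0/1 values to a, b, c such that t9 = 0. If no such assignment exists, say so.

t9 = t8 ⊕ t5 must be 0, so t8 and t5 are equal.
Check with a=0, b=0, c=1:
t1 = a ∧ b = 0 ∧ 0 = 0
t2 = t1 ⊕ c = 0 ⊕ 1 = 1
t3 = ¬t2 = ¬1 = 0
t4 = t2 ∨ t3 = 1 ∨ 0 = 1
t5 = t1 ⊕ t4 = 0 ⊕ 1 = 1
t6 = t1 ⊕ t5 = 0 ⊕ 1 = 1
t7 = c ⊕ t6 = 1 ⊕ 1 = 0
t8 = ¬t7 = ¬0 = 1
t9 = t8 ⊕ t5 = 1 ⊕ 1 = 0
So t9 = 0 as required.

a=0, b=0, c=1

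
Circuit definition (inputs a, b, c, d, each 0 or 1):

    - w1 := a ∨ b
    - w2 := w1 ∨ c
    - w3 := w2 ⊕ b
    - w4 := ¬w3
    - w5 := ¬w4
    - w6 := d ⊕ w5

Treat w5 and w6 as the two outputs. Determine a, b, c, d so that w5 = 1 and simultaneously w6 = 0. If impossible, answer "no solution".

a=1, b=0, c=1, d=1

Check with a=1, b=0, c=1, d=1:
w1 = a ∨ b = 1 ∨ 0 = 1
w2 = w1 ∨ c = 1 ∨ 1 = 1
w3 = w2 ⊕ b = 1 ⊕ 0 = 1
w4 = ¬w3 = ¬1 = 0
w5 = ¬w4 = ¬0 = 1
w6 = d ⊕ w5 = 1 ⊕ 1 = 0
So w5 = 1 and w6 = 0.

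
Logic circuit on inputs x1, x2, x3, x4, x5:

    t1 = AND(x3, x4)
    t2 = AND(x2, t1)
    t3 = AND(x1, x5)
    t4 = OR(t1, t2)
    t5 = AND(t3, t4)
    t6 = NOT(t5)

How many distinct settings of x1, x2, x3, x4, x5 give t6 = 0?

2

t6 = NOT(t5) must be 0, so t5 = 1.
t5 = AND(t3, t4) must be 1, so both t3 = 1 and t4 = 1.
Satisfying assignments:
  x1=1, x2=0, x3=1, x4=1, x5=1
  x1=1, x2=1, x3=1, x4=1, x5=1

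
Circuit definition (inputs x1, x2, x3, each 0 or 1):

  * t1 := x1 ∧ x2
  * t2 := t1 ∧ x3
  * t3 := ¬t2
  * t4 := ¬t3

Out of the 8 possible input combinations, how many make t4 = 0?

t4 = ¬t3 must be 0, so t3 = 1.
t3 = ¬t2 must be 1, so t2 = 0.
t2 = t1 ∧ x3 must be 0, so at least one of t1, x3 is 0.
Enumerating the 8 input combinations, 7 give t4 = 0 and 1 give t4 = 1.

7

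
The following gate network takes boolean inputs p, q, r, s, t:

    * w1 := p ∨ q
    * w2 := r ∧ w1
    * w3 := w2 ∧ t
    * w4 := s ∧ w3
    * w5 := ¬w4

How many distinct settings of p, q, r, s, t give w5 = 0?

3

w5 = ¬w4 must be 0, so w4 = 1.
w4 = s ∧ w3 must be 1, so both s = 1 and w3 = 1.
w3 = w2 ∧ t must be 1, so both w2 = 1 and t = 1.
Enumerating the 32 input combinations, 3 give w5 = 0 and 29 give w5 = 1.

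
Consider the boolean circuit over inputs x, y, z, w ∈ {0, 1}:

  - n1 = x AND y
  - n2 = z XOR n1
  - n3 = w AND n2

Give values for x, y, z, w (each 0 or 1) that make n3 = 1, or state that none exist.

x=1, y=1, z=0, w=1

n3 = w AND n2 must be 1, so both w = 1 and n2 = 1.
Check with x=1, y=1, z=0, w=1:
n1 = x AND y = 1 AND 1 = 1
n2 = z XOR n1 = 0 XOR 1 = 1
n3 = w AND n2 = 1 AND 1 = 1
So n3 = 1 as required.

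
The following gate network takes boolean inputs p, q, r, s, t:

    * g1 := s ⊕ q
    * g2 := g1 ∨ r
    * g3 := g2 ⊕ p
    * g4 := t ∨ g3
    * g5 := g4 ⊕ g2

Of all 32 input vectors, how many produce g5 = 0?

20

g5 = g4 ⊕ g2 must be 0, so g4 and g2 are equal.
Enumerating the 32 input combinations, 20 give g5 = 0 and 12 give g5 = 1.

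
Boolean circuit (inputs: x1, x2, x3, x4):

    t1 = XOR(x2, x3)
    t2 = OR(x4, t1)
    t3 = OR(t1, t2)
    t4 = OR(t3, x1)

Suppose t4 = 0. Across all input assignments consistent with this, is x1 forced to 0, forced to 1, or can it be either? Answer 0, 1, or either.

t4 = OR(t3, x1) must be 0, so both t3 = 0 and x1 = 0.
t3 = OR(t1, t2) must be 0, so both t1 = 0 and t2 = 0.
Every assignment with t4 = 0 has x1 = 0; there are 2 such assignment(s).
  x1=0, x2=0, x3=0, x4=0
  x1=0, x2=1, x3=1, x4=0

0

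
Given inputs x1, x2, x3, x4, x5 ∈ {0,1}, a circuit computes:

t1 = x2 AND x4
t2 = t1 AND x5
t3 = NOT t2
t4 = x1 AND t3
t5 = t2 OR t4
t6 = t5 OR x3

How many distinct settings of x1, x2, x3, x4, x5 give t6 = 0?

7

t6 = t5 OR x3 must be 0, so both t5 = 0 and x3 = 0.
t5 = t2 OR t4 must be 0, so both t2 = 0 and t4 = 0.
Enumerating the 32 input combinations, 7 give t6 = 0 and 25 give t6 = 1.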